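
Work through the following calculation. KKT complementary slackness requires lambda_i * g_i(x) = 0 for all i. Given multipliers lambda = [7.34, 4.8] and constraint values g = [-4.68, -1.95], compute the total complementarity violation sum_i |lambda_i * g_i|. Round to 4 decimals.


KKT complementary slackness check:
lambda_1 * g_1 = 7.34 * -4.68 = -34.3512
lambda_2 * g_2 = 4.8 * -1.95 = -9.36
Total violation = 34.3512 + 9.36 = 43.7112


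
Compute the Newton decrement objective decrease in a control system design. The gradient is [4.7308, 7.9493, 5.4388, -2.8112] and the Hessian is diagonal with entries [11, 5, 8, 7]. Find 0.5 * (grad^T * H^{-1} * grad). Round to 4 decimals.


Step 1: H is diagonal, so H^(-1) * g = [0.4301, 1.5899, 0.6799, -0.4016].
Step 2: g^T H^(-1) g = sum_i g_i^2 / H_ii
  = (4.7308)^2/11 + (7.9493)^2/5 + (5.4388)^2/8 + (-2.8112)^2/7
  = 2.0346 + 12.6383 + 3.6976 + 1.129 = 19.4994
Step 3: Objective decrease = 0.5 * g^T H^(-1) g = 9.7497


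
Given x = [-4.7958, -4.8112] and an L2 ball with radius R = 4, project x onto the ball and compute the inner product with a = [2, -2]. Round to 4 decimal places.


Step 1: Compute ||x|| (intermediates to 6 decimals).
||x|| = sqrt((-4.7958)^2 + (-4.8112)^2) = 6.793184
Step 2: Project.
Since ||x|| > R, scale = R/||x|| = 4/6.793184 = 0.588826, proj(x) = scale * x
proj(x) = [-2.823892, -2.83296]
Step 3: Dot product.
a^T * proj(x) = 2*(-2.823892) - 2*(-2.83296) = 0.0181


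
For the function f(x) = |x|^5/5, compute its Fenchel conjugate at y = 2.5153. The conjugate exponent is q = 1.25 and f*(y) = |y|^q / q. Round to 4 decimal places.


The conjugate exponent q satisfies 1/p + 1/q = 1.
p = 5, so q = 5/(5 - 1) = 1.25
|y|^q = 2.5153^1.25 = 3.1677
f*(2.5153) = 3.1677 / 1.25 = 2.5341


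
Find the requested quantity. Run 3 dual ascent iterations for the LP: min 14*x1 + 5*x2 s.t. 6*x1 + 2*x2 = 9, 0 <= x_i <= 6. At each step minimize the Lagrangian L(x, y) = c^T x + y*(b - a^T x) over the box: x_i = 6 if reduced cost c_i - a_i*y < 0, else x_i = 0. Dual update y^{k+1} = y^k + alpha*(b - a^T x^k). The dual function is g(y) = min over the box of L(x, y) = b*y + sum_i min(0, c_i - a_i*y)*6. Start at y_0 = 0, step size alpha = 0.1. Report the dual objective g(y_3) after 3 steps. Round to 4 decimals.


Dual ascent for LP: min 14*x1 + 5*x2, 6*x1 + 2*x2 = 9, 0 <= x_i <= 6
Step 1: y^k = 0.0, reduced costs: (14.0, 5.0)
  x^k = (0.0, 0.0), subgradient = b - a^T x = 9.0
  y^{k+1} = 0.0 + 0.1*9.0 = 0.9
Step 2: y^k = 0.9, reduced costs: (8.6, 3.2)
  x^k = (0.0, 0.0), subgradient = b - a^T x = 9.0
  y^{k+1} = 0.9 + 0.1*9.0 = 1.8
Step 3: y^k = 1.8, reduced costs: (3.2, 1.4)
  x^k = (0.0, 0.0), subgradient = b - a^T x = 9.0
  y^{k+1} = 1.8 + 0.1*9.0 = 2.7
Dual objective at y_3 = 2.7: reduced costs (-2.2, -0.4), box minimizer x = (6.0, 6.0)
g(y_3) = b*y + (c1 - a1*y)*x1 + (c2 - a2*y)*x2 = 9*2.7 + (-2.2)*6.0 + (-0.4)*6.0 = 24.3 - 13.2 - 2.4 = 8.7


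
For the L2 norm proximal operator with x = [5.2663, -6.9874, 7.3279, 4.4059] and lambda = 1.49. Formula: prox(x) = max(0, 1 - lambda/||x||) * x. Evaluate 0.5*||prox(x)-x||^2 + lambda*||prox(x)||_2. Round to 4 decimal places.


Step 1: Compute ||x||.
||x|| = 12.2339
Step 2: Compute scaling factor.
scale = max(0, 1 - 1.49/12.2339) = 0.8782
Step 3: prox(x) = [4.6249, -6.1364, 6.4354, 3.8693]
||prox(x)|| = 10.7439
Step 4: Proximal objective.
0.5*||prox-x||^2 = 1.1101
lambda*||prox|| = 16.0084
Total = 17.1184


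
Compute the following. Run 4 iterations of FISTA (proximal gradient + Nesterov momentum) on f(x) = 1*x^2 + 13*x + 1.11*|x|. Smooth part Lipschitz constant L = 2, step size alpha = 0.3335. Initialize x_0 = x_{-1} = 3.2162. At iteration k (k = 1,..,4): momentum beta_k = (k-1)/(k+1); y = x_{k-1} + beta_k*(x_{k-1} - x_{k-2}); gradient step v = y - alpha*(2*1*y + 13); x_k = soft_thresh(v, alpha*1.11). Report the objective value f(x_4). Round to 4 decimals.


FISTA on f(x) = 1*x^2 + 13*x + 1.11*|x|
L = 2, alpha = 0.3335
Iteration 1: beta = 0.0, y = 3.2162 + 0.0*(3.2162 - 3.2162) = 3.2162
  grad(y) = 19.4324, v = y - alpha*grad = -3.2645
  prox(v) = soft_thresh(-3.2645, 0.3702) = -2.8943
Iteration 2: beta = 0.3333, y = -2.8943 + 0.3333*(-2.8943 - 3.2162) = -4.9312
  grad(y) = 3.1377, v = y - alpha*grad = -5.9776
  prox(v) = soft_thresh(-5.9776, 0.3702) = -5.6074
Iteration 3: beta = 0.5, y = -5.6074 + 0.5*(-5.6074 + 2.8943) = -6.9639
  grad(y) = -0.9279, v = y - alpha*grad = -6.6545
  prox(v) = soft_thresh(-6.6545, 0.3702) = -6.2843
Iteration 4: beta = 0.6, y = -6.2843 + 0.6*(-6.2843 + 5.6074) = -6.6904
  grad(y) = -0.3809, v = y - alpha*grad = -6.5634
  prox(v) = soft_thresh(-6.5634, 0.3702) = -6.1932
f(x_4) = 1*(-6.1932)^2 + 13*(-6.1932) + 1.11*|-6.1932| = -35.2814


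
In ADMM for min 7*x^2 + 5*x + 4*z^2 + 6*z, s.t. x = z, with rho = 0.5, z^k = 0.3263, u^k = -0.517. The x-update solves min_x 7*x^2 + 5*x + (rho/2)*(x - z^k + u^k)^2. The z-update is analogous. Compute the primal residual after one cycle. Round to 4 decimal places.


ADMM iteration with rho = 0.5, z^k = 0.3263, u^k = -0.517
Step 1: x-update.
Minimize 7*x^2 + 5*x + (0.5/2)*(x - 0.3263 - 0.517)^2
FOC: (2*7 + 0.5)*x = -5 + 0.5*(0.3263 + 0.517)
x^{k+1} = -0.3157
Step 2: z-update.
Minimize 4*z^2 + 6*z + (0.5/2)*(-0.3157 - z - 0.517)^2
FOC: (2*4 + 0.5)*z = -6 + 0.5*(-0.3157 - 0.517)
z^{k+1} = -0.7549
Step 3: u-update.
u^{k+1} = -0.517 - 0.3157 + 0.7549 = -0.0779
Step 4: Primal residual = |-0.3157 + 0.7549| = 0.4391


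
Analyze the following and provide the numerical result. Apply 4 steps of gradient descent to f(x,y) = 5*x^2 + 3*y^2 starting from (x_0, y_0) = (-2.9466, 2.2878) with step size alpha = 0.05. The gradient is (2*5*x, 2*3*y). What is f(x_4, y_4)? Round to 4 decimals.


Gradient descent on f(x,y) = 5*x^2 + 3*y^2.
Starting point: (-2.9466, 2.2878), alpha = 0.05
Step 1: grad_x = 2*5*-2.9466 = -29.466, grad_y = 2*3*2.2878 = 13.7268
  x_1 = -2.9466 - 0.05*-29.466 = -1.4733
  y_1 = 2.2878 - 0.05*13.7268 = 1.6015
Step 2: grad_x = 2*5*-1.4733 = -14.733, grad_y = 2*3*1.6015 = 9.6088
  x_2 = -1.4733 - 0.05*-14.733 = -0.7367
  y_2 = 1.6015 - 0.05*9.6088 = 1.121
Step 3: grad_x = 2*5*-0.7367 = -7.3665, grad_y = 2*3*1.121 = 6.7261
  x_3 = -0.7367 - 0.05*-7.3665 = -0.3683
  y_3 = 1.121 - 0.05*6.7261 = 0.7847
Step 4: grad_x = 2*5*-0.3683 = -3.6833, grad_y = 2*3*0.7847 = 4.7083
  x_4 = -0.3683 - 0.05*-3.6833 = -0.1842
  y_4 = 0.7847 - 0.05*4.7083 = 0.5493
f(-0.1842, 0.5493) = 5*(-0.1842)^2 + 3*0.5493^2 = 1.0748


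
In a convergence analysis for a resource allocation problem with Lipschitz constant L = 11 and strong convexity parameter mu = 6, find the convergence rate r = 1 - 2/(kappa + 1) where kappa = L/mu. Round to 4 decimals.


Step 1: Compute the condition number.
kappa = L/mu = 11/6 = 1.8333
Step 2: Compute the convergence rate.
r = 1 - 2/(kappa + 1) = 1 - 2*mu/(L + mu) = (L - mu)/(L + mu) = 5/17 = 0.2941


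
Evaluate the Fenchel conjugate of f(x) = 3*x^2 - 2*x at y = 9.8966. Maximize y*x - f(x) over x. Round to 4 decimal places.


f*(y) = sup_x {y*x - a*x^2 - b*x} = sup_x {(y-b)*x - a*x^2}
FOC: (y - b) - 2a*x = 0 => x* = (y - b)/(2a)
x* = (9.8966 + 2)/(2*3) = 1.9828
f*(9.8966) = (y-b)^2/(4a) = (9.8966 + 2)^2/(4*3)
= 141.5291/12 = 11.7941


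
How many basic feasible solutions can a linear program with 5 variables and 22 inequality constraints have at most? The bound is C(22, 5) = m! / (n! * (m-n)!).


Each vertex corresponds to some choice of n active constraints out of m, so the number of vertices is at most C(m, n) = m! / (n!(m-n)!).
m = 22, n = 5
Numerator: 22 * 21 * 20 * 19 * 18
Denominator: 5! = 120
C(22, 5) = 26334


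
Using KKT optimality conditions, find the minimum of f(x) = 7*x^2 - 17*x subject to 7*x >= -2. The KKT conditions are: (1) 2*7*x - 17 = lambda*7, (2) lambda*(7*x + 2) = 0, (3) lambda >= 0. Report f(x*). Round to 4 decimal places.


Step 1: Try lambda = 0 (constraint inactive).
Stationarity: 2*7*x - 17 = 0
x* = 17/(2*7) = 17/14 = 1.2143 (rounded; the exact value 17/14 is used below)
Check constraint: 7*1.2143 = 8.5001 >= -2 -- satisfied.
Step 2: Compute optimal value.
f(x*) = 7*(17/14)^2 - 17*(17/14) = -10.3214


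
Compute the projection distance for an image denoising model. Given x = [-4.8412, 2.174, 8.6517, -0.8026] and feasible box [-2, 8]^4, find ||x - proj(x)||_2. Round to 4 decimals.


Project each component onto [-2, 8].
clip(-4.8412) = -2.0, clip(2.174) = 2.174, clip(8.6517) = 8.0, clip(-0.8026) = -0.8026
Projection = [-2.0, 2.174, 8.0, -0.8026]
Squared diffs: [8.0724, 0.0, 0.4247, 0.0]
Distance = sqrt(8.4971) = 2.915


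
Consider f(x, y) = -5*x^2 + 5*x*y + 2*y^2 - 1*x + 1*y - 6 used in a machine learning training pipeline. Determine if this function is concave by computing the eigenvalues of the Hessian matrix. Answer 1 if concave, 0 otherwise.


The Hessian of f(x,y) = -5*x^2 + 5*x*y + 2*y^2 - 1*x + 1*y - 6 is:
H = [[-10, 5], [5, 4]]
Trace = -10 + 4 = -6
Determinant = -10*4 - (5)^2 = -65
Discriminant = (-6)^2 - 4*-65 = 296.0
Eigenvalues: lambda_1 = -11.6023, lambda_2 = 5.6023
The function is not concave.

0


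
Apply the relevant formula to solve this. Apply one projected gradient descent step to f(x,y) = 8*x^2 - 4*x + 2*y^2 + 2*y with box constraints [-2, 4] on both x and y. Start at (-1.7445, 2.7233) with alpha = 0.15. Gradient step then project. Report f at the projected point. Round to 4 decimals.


Step 1: Compute gradient at (-1.7445, 2.7233).
grad_x = 2*8*-1.7445 - 4 = -31.912
grad_y = 2*2*2.7233 + 2 = 12.8932
Step 2: Gradient step.
x_raw = -1.7445 - 0.15*-31.912 = 3.0423
y_raw = 2.7233 - 0.15*12.8932 = 0.7893
Step 3: Project onto [-2, 4].
x_proj = clip(3.0423) = 3.0423
y_proj = clip(0.7893) = 0.7893
Step 4: Evaluate f.
f(3.0423, 0.7893) = 64.7002


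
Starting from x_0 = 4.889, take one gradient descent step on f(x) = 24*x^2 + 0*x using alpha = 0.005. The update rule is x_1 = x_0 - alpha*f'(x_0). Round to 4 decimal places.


We compute the gradient at x_0 and apply the update.
f'(x) = 48*x + 0
f'(4.889) = 48*4.889 + 0 = 234.672
x_1 = 4.889 - 0.005*234.672 = 3.7156


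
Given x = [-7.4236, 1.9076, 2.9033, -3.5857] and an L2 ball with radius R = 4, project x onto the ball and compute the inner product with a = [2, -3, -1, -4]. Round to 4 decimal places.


Step 1: Compute ||x|| (intermediates to 6 decimals).
||x|| = sqrt((-7.4236)^2 + 1.9076^2 + 2.9033^2 + (-3.5857)^2) = 8.946238
Step 2: Project.
Since ||x|| > R, scale = R/||x|| = 4/8.946238 = 0.447115, proj(x) = scale * x
proj(x) = [-3.319203, 0.852917, 1.298109, -1.60322]
Step 3: Dot product.
a^T * proj(x) = 2*(-3.319203) - 3*0.852917 - 1*1.298109 - 4*(-1.60322) = -4.0824


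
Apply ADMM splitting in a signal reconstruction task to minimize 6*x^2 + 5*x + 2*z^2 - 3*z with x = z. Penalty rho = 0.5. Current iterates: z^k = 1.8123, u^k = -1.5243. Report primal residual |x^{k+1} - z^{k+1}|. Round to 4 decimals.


ADMM iteration with rho = 0.5, z^k = 1.8123, u^k = -1.5243
Step 1: x-update.
Minimize 6*x^2 + 5*x + (0.5/2)*(x - 1.8123 - 1.5243)^2
FOC: (2*6 + 0.5)*x = -5 + 0.5*(1.8123 + 1.5243)
x^{k+1} = -0.2665
Step 2: z-update.
Minimize 2*z^2 - 3*z + (0.5/2)*(-0.2665 - z - 1.5243)^2
FOC: (2*2 + 0.5)*z = 3 + 0.5*(-0.2665 - 1.5243)
z^{k+1} = 0.4677
Step 3: u-update.
u^{k+1} = -1.5243 - 0.2665 - 0.4677 = -2.2585
Step 4: Primal residual = |-0.2665 - 0.4677| = 0.7342


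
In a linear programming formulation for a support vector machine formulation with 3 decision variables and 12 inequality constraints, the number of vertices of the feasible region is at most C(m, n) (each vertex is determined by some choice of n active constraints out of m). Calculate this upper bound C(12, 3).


Each vertex corresponds to some choice of n active constraints out of m, so the number of vertices is at most C(m, n) = m! / (n!(m-n)!).
m = 12, n = 3
Numerator: 12 * 11 * 10
Denominator: 3! = 6
C(12, 3) = 220


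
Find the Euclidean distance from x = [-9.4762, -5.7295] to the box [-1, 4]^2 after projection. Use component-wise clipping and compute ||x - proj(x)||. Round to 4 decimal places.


Project each component onto [-1, 4].
clip(-9.4762) = -1.0, clip(-5.7295) = -1.0
Projection = [-1.0, -1.0]
Squared diffs: [71.846, 22.3682]
Distance = sqrt(94.2142) = 9.7064


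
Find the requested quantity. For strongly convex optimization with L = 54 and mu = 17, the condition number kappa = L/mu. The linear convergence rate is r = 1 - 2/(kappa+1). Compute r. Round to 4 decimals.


Step 1: Compute the condition number.
kappa = L/mu = 54/17 = 3.1765
Step 2: Compute the convergence rate.
r = 1 - 2/(kappa + 1) = 1 - 2*mu/(L + mu) = (L - mu)/(L + mu) = 37/71 = 0.5211


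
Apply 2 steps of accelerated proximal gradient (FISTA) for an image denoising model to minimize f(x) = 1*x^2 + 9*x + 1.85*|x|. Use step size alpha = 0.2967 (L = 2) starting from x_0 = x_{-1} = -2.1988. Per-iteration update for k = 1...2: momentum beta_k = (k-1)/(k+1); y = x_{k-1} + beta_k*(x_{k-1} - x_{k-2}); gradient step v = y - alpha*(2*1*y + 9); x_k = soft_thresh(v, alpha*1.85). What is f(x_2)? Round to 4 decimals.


FISTA on f(x) = 1*x^2 + 9*x + 1.85*|x|
L = 2, alpha = 0.2967
Iteration 1: beta = 0.0, y = -2.1988 + 0.0*(-2.1988 + 2.1988) = -2.1988
  grad(y) = 4.6024, v = y - alpha*grad = -3.5643
  prox(v) = soft_thresh(-3.5643, 0.5489) = -3.0154
Iteration 2: beta = 0.3333, y = -3.0154 + 0.3333*(-3.0154 + 2.1988) = -3.2876
  grad(y) = 2.4247, v = y - alpha*grad = -4.0071
  prox(v) = soft_thresh(-4.0071, 0.5489) = -3.4582
f(x_2) = 1*(-3.4582)^2 + 9*(-3.4582) + 1.85*|-3.4582| = -12.767


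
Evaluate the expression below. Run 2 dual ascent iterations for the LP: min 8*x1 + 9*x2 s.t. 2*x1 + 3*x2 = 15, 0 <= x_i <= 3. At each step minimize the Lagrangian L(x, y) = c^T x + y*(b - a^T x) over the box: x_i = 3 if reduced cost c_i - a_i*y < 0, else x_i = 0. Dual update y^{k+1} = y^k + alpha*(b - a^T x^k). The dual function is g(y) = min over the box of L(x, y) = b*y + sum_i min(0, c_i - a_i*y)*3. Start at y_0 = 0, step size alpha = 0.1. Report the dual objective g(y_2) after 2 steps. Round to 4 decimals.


Dual ascent for LP: min 8*x1 + 9*x2, 2*x1 + 3*x2 = 15, 0 <= x_i <= 3
Step 1: y^k = 0.0, reduced costs: (8.0, 9.0)
  x^k = (0.0, 0.0), subgradient = b - a^T x = 15.0
  y^{k+1} = 0.0 + 0.1*15.0 = 1.5
Step 2: y^k = 1.5, reduced costs: (5.0, 4.5)
  x^k = (0.0, 0.0), subgradient = b - a^T x = 15.0
  y^{k+1} = 1.5 + 0.1*15.0 = 3.0
Dual objective at y_2 = 3.0: reduced costs (2.0, 0.0), box minimizer x = (0.0, 0.0)
g(y_2) = b*y + (c1 - a1*y)*x1 + (c2 - a2*y)*x2 = 15*3.0 + 2.0*0.0 + 0.0*0.0 = 45.0 + 0.0 + 0.0 = 45.0


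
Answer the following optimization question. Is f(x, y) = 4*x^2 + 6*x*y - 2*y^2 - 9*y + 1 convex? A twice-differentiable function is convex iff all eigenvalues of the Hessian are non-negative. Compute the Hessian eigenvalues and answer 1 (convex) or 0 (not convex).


The Hessian of f(x,y) = 4*x^2 + 6*x*y - 2*y^2 - 9*y + 1 is:
H = [[8, 6], [6, -4]]
Trace = 8 - 4 = 4
Determinant = 8*-4 - (6)^2 = -68
Discriminant = (4)^2 - 4*-68 = 288.0
Eigenvalues: lambda_1 = -6.4853, lambda_2 = 10.4853
The function is not convex.

0


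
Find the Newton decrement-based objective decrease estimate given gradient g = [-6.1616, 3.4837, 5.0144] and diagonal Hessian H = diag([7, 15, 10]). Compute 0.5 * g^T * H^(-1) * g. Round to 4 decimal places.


Step 1: H is diagonal, so H^(-1) * g = [-0.8802, 0.2322, 0.5014].
Step 2: g^T H^(-1) g = sum_i g_i^2 / H_ii
  = (-6.1616)^2/7 + (3.4837)^2/15 + (5.0144)^2/10
  = 5.4236 + 0.8091 + 2.5144 = 8.7471
Step 3: Objective decrease = 0.5 * g^T H^(-1) g = 4.3736


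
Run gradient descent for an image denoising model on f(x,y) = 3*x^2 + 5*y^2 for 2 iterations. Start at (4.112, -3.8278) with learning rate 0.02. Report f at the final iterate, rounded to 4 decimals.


Gradient descent on f(x,y) = 3*x^2 + 5*y^2.
Starting point: (4.112, -3.8278), alpha = 0.02
Step 1: grad_x = 2*3*4.112 = 24.672, grad_y = 2*5*-3.8278 = -38.278
  x_1 = 4.112 - 0.02*24.672 = 3.6186
  y_1 = -3.8278 - 0.02*-38.278 = -3.0622
Step 2: grad_x = 2*3*3.6186 = 21.7114, grad_y = 2*5*-3.0622 = -30.6224
  x_2 = 3.6186 - 0.02*21.7114 = 3.1843
  y_2 = -3.0622 - 0.02*-30.6224 = -2.4498
f(3.1843, -2.4498) = 3*3.1843^2 + 5*(-2.4498)^2 = 60.4273


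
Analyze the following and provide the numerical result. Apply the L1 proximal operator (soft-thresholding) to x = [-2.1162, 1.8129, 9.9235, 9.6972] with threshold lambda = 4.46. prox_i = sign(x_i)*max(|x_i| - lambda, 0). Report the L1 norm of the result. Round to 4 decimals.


Soft-thresholding with lambda = 4.46:
prox(-2.1162) = sign(-2.1162)*max(|-2.1162| - 4.46, 0) = 0.0
prox(1.8129) = sign(1.8129)*max(|1.8129| - 4.46, 0) = 0.0
prox(9.9235) = sign(9.9235)*max(|9.9235| - 4.46, 0) = 5.4635
prox(9.6972) = sign(9.6972)*max(|9.6972| - 4.46, 0) = 5.2372
prox(x) = [0.0, 0.0, 5.4635, 5.2372]
||prox(x)||_1 = 0.0 + 0.0 + 5.4635 + 5.2372 = 10.7007


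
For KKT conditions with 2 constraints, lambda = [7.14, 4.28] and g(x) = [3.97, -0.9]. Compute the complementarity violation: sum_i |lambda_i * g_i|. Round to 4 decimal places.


KKT complementary slackness check:
lambda_1 * g_1 = 7.14 * 3.97 = 28.3458
lambda_2 * g_2 = 4.28 * -0.9 = -3.852
Total violation = 28.3458 + 3.852 = 32.1978


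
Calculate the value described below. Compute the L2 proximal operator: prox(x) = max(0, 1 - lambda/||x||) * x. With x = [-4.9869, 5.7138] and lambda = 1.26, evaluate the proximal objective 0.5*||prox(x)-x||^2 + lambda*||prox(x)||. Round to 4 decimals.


Step 1: Compute ||x||.
||x|| = 7.584
Step 2: Compute scaling factor.
scale = max(0, 1 - 1.26/7.584) = 0.8339
Step 3: prox(x) = [-4.1584, 4.7645]
||prox(x)|| = 6.324
Step 4: Proximal objective.
0.5*||prox-x||^2 = 0.7938
lambda*||prox|| = 7.9682
Total = 8.762


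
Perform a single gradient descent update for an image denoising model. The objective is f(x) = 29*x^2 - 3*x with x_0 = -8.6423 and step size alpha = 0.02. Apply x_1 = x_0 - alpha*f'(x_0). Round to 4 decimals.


We compute the gradient at x_0 and apply the update.
f'(x) = 58*x - 3
f'(-8.6423) = 58*-8.6423 - 3 = -504.2534
x_1 = -8.6423 - 0.02*-504.2534 = 1.4428


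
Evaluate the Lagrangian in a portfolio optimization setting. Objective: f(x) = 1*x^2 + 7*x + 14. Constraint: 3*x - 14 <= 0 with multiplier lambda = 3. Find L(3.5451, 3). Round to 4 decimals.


Step 1: Evaluate f(x).
f(3.5451) = 1*3.5451^2 + 7*3.5451 + 14 = 51.3834
Step 2: Evaluate g(x).
g(3.5451) = 3*3.5451 - 14 = -3.3647
Step 3: Compute Lagrangian.
L = 51.3834 + 3*-3.3647 = 41.2893


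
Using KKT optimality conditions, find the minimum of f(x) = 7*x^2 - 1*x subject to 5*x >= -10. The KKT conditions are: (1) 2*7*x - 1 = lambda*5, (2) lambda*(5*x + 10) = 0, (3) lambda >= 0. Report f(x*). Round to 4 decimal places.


Step 1: Try lambda = 0 (constraint inactive).
Stationarity: 2*7*x - 1 = 0
x* = 1/(2*7) = 1/14 = 0.0714 (rounded; the exact value 1/14 is used below)
Check constraint: 5*0.0714 = 0.357 >= -10 -- satisfied.
Step 2: Compute optimal value.
f(x*) = 7*(1/14)^2 - 1*(1/14) = -0.0357


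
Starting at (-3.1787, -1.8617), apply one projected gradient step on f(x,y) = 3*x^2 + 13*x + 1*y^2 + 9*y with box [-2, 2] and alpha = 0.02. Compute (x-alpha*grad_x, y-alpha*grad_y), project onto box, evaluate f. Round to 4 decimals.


Step 1: Compute gradient at (-3.1787, -1.8617).
grad_x = 2*3*-3.1787 + 13 = -6.0722
grad_y = 2*1*-1.8617 + 9 = 5.2766
Step 2: Gradient step.
x_raw = -3.1787 - 0.02*-6.0722 = -3.0573
y_raw = -1.8617 - 0.02*5.2766 = -1.9672
Step 3: Project onto [-2, 2].
x_proj = clip(-3.0573) = -2.0
y_proj = clip(-1.9672) = -1.9672
Step 4: Evaluate f.
f(-2.0, -1.9672) = -27.8351


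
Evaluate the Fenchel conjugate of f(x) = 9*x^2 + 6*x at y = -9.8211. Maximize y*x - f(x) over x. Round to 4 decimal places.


f*(y) = sup_x {y*x - a*x^2 - b*x} = sup_x {(y-b)*x - a*x^2}
FOC: (y - b) - 2a*x = 0 => x* = (y - b)/(2a)
x* = (-9.8211 - 6)/(2*9) = -0.879
f*(-9.8211) = (y-b)^2/(4a) = (-9.8211 - 6)^2/(4*9)
= 250.3072/36 = 6.953


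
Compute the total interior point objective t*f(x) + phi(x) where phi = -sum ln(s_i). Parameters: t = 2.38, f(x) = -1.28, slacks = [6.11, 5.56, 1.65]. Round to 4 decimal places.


Step 1: Compute log-barrier.
ln values: [1.8099, 1.7156, 0.5008]
phi = -(1.8099 + 1.7156 + 0.5008) = -4.0263
Step 2: Compute augmented objective.
t*f(x) = 2.38*-1.28 = -3.0464
Total = -3.0464 - 4.0263 = -7.0727


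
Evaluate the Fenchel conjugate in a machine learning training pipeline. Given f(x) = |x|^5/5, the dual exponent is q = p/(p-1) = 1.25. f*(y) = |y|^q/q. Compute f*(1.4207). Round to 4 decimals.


The conjugate exponent q satisfies 1/p + 1/q = 1.
p = 5, so q = 5/(5 - 1) = 1.25
|y|^q = 1.4207^1.25 = 1.5511
f*(1.4207) = 1.5511 / 1.25 = 1.2408


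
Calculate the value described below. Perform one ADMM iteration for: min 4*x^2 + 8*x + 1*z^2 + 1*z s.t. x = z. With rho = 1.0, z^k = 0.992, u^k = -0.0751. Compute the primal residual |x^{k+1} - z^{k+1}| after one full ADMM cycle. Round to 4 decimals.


ADMM iteration with rho = 1.0, z^k = 0.992, u^k = -0.0751
Step 1: x-update.
Minimize 4*x^2 + 8*x + (1.0/2)*(x - 0.992 - 0.0751)^2
FOC: (2*4 + 1.0)*x = -8 + 1.0*(0.992 + 0.0751)
x^{k+1} = -0.7703
Step 2: z-update.
Minimize 1*z^2 + 1*z + (1.0/2)*(-0.7703 - z - 0.0751)^2
FOC: (2*1 + 1.0)*z = -1 + 1.0*(-0.7703 - 0.0751)
z^{k+1} = -0.6151
Step 3: u-update.
u^{k+1} = -0.0751 - 0.7703 + 0.6151 = -0.2303
Step 4: Primal residual = |-0.7703 + 0.6151| = 0.1552


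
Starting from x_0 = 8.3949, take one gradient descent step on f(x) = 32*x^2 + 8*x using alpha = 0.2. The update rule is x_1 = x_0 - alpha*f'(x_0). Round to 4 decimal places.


We compute the gradient at x_0 and apply the update.
f'(x) = 64*x + 8
f'(8.3949) = 64*8.3949 + 8 = 545.2736
x_1 = 8.3949 - 0.2*545.2736 = -100.6598


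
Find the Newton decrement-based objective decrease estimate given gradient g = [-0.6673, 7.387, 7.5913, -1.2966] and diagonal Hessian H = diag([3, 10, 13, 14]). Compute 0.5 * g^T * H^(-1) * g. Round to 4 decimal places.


Step 1: H is diagonal, so H^(-1) * g = [-0.2224, 0.7387, 0.5839, -0.0926].
Step 2: g^T H^(-1) g = sum_i g_i^2 / H_ii
  = (-0.6673)^2/3 + (7.387)^2/10 + (7.5913)^2/13 + (-1.2966)^2/14
  = 0.1484 + 5.4568 + 4.4329 + 0.1201 = 10.1582
Step 3: Objective decrease = 0.5 * g^T H^(-1) g = 5.0791


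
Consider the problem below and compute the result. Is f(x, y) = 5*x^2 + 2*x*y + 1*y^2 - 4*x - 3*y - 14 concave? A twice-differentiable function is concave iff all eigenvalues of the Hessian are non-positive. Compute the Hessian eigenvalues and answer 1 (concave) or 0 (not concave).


The Hessian of f(x,y) = 5*x^2 + 2*x*y + 1*y^2 - 4*x - 3*y - 14 is:
H = [[10, 2], [2, 2]]
Trace = 10 + 2 = 12
Determinant = 10*2 - (2)^2 = 16
Discriminant = (12)^2 - 4*16 = 80.0
Eigenvalues: lambda_1 = 1.5279, lambda_2 = 10.4721
The function is not concave.

0


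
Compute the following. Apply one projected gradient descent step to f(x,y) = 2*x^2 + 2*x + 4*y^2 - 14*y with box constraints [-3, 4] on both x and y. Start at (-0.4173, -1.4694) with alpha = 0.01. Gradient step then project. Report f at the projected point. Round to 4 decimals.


Step 1: Compute gradient at (-0.4173, -1.4694).
grad_x = 2*2*-0.4173 + 2 = 0.3308
grad_y = 2*4*-1.4694 - 14 = -25.7552
Step 2: Gradient step.
x_raw = -0.4173 - 0.01*0.3308 = -0.4206
y_raw = -1.4694 - 0.01*-25.7552 = -1.2118
Step 3: Project onto [-3, 4].
x_proj = clip(-0.4206) = -0.4206
y_proj = clip(-1.2118) = -1.2118
Step 4: Evaluate f.
f(-0.4206, -1.2118) = 22.3528


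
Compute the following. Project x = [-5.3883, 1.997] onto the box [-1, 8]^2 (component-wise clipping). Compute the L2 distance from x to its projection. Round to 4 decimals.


Project each component onto [-1, 8].
clip(-5.3883) = -1.0, clip(1.997) = 1.997
Projection = [-1.0, 1.997]
Squared diffs: [19.2572, 0.0]
Distance = sqrt(19.2572) = 4.3883


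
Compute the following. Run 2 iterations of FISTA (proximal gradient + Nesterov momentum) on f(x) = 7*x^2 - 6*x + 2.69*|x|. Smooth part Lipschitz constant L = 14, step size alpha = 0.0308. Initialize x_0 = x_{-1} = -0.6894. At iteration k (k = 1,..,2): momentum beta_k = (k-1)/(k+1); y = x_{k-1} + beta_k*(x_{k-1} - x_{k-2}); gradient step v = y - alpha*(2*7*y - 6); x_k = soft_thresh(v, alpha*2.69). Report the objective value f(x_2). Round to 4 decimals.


FISTA on f(x) = 7*x^2 - 6*x + 2.69*|x|
L = 14, alpha = 0.0308
Iteration 1: beta = 0.0, y = -0.6894 + 0.0*(-0.6894 + 0.6894) = -0.6894
  grad(y) = -15.6516, v = y - alpha*grad = -0.2073
  prox(v) = soft_thresh(-0.2073, 0.0829) = -0.1245
Iteration 2: beta = 0.3333, y = -0.1245 + 0.3333*(-0.1245 + 0.6894) = 0.0638
  grad(y) = -5.1064, v = y - alpha*grad = 0.2211
  prox(v) = soft_thresh(0.2211, 0.0829) = 0.1383
f(x_2) = 7*0.1383^2 - 6*0.1383 + 2.69*|0.1383| = -0.3238


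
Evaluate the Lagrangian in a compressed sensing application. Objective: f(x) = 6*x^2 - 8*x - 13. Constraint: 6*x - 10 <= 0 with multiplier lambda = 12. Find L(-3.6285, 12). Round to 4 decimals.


Step 1: Evaluate f(x).
f(-3.6285) = 6*(-3.6285)^2 - 8*(-3.6285) - 13 = 95.0241
Step 2: Evaluate g(x).
g(-3.6285) = 6*-3.6285 - 10 = -31.771
Step 3: Compute Lagrangian.
L = 95.0241 + 12*-31.771 = -286.2279


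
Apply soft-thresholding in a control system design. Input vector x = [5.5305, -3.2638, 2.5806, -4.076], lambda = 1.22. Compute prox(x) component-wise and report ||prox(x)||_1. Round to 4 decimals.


Soft-thresholding with lambda = 1.22:
prox(5.5305) = sign(5.5305)*max(|5.5305| - 1.22, 0) = 4.3105
prox(-3.2638) = sign(-3.2638)*max(|-3.2638| - 1.22, 0) = -2.0438
prox(2.5806) = sign(2.5806)*max(|2.5806| - 1.22, 0) = 1.3606
prox(-4.076) = sign(-4.076)*max(|-4.076| - 1.22, 0) = -2.856
prox(x) = [4.3105, -2.0438, 1.3606, -2.856]
||prox(x)||_1 = 4.3105 + 2.0438 + 1.3606 + 2.856 = 10.5709


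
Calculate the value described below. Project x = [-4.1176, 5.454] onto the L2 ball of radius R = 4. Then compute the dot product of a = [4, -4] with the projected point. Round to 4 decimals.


Step 1: Compute ||x|| (intermediates to 6 decimals).
||x|| = sqrt((-4.1176)^2 + 5.454^2) = 6.833794
Step 2: Project.
Since ||x|| > R, scale = R/||x|| = 4/6.833794 = 0.585326, proj(x) = scale * x
proj(x) = [-2.410138, 3.192368]
Step 3: Dot product.
a^T * proj(x) = 4*(-2.410138) - 4*3.192368 = -22.41


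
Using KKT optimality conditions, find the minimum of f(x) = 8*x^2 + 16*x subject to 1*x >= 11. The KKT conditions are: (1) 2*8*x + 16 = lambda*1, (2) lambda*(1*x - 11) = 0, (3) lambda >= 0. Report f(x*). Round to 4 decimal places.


Step 1: Try lambda = 0 (constraint inactive).
x_unc = -16/(2*8) = -1.0
Check: 1*-1.0 = -1.0 < 11 -- violated!
Step 2: Constraint must be active: 1*x = 11
x* = 11/1 = 11.0
lambda = (2*8*11.0 + 16)/1 = 192.0
Step 3: Compute optimal value.
f(x*) = 8*11.0^2 + 16*11.0 = 1144.0


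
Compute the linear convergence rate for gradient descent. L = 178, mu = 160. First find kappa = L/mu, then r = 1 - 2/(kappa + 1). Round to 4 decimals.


Step 1: Compute the condition number.
kappa = L/mu = 178/160 = 1.1125
Step 2: Compute the convergence rate.
r = 1 - 2/(kappa + 1) = 1 - 2*mu/(L + mu) = (L - mu)/(L + mu) = 18/338 = 0.0533


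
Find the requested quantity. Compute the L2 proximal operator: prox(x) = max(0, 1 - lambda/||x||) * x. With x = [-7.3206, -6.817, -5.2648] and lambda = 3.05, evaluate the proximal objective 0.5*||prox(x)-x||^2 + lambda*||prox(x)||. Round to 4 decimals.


Step 1: Compute ||x||.
||x|| = 11.304
Step 2: Compute scaling factor.
scale = max(0, 1 - 3.05/11.304) = 0.7302
Step 3: prox(x) = [-5.3454, -4.9777, -3.8443]
||prox(x)|| = 8.254
Step 4: Proximal objective.
0.5*||prox-x||^2 = 4.6513
lambda*||prox|| = 25.1747
Total = 29.826


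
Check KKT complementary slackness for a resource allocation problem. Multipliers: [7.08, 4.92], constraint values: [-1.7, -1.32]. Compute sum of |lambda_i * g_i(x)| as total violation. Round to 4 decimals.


KKT complementary slackness check:
lambda_1 * g_1 = 7.08 * -1.7 = -12.036
lambda_2 * g_2 = 4.92 * -1.32 = -6.4944
Total violation = 12.036 + 6.4944 = 18.5304


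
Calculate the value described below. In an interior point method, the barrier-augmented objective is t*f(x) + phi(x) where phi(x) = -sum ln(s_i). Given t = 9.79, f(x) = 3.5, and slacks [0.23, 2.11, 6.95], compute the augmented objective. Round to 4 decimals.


Step 1: Compute log-barrier.
ln values: [-1.4697, 0.7467, 1.9387]
phi = -(-1.4697 + 0.7467 + 1.9387) = -1.2158
Step 2: Compute augmented objective.
t*f(x) = 9.79*3.5 = 34.265
Total = 34.265 - 1.2158 = 33.0492


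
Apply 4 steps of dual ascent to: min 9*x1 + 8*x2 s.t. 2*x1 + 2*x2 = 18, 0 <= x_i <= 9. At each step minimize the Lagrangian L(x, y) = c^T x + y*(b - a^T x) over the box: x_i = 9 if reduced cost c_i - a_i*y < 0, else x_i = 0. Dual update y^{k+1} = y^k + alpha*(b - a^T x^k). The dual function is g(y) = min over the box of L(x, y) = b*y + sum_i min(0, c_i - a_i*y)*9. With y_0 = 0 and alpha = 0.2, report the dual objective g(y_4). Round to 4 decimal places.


Dual ascent for LP: min 9*x1 + 8*x2, 2*x1 + 2*x2 = 18, 0 <= x_i <= 9
Step 1: y^k = 0.0, reduced costs: (9.0, 8.0)
  x^k = (0.0, 0.0), subgradient = b - a^T x = 18.0
  y^{k+1} = 0.0 + 0.2*18.0 = 3.6
Step 2: y^k = 3.6, reduced costs: (1.8, 0.8)
  x^k = (0.0, 0.0), subgradient = b - a^T x = 18.0
  y^{k+1} = 3.6 + 0.2*18.0 = 7.2
Step 3: y^k = 7.2, reduced costs: (-5.4, -6.4)
  x^k = (9.0, 9.0), subgradient = b - a^T x = -18.0
  y^{k+1} = 7.2 + 0.2*-18.0 = 3.6
Step 4: y^k = 3.6, reduced costs: (1.8, 0.8)
  x^k = (0.0, 0.0), subgradient = b - a^T x = 18.0
  y^{k+1} = 3.6 + 0.2*18.0 = 7.2
Dual objective at y_4 = 7.2: reduced costs (-5.4, -6.4), box minimizer x = (9.0, 9.0)
g(y_4) = b*y + (c1 - a1*y)*x1 + (c2 - a2*y)*x2 = 18*7.2 + (-5.4)*9.0 + (-6.4)*9.0 = 129.6 - 48.6 - 57.6 = 23.4


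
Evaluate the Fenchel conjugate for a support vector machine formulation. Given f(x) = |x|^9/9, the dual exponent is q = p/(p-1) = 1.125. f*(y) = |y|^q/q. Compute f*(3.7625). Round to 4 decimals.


The conjugate exponent q satisfies 1/p + 1/q = 1.
p = 9, so q = 9/(9 - 1) = 1.125
|y|^q = 3.7625^1.125 = 4.4403
f*(3.7625) = 4.4403 / 1.125 = 3.9469


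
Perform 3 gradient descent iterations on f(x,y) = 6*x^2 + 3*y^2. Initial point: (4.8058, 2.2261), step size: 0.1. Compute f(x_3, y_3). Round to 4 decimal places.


Gradient descent on f(x,y) = 6*x^2 + 3*y^2.
Starting point: (4.8058, 2.2261), alpha = 0.1
Step 1: grad_x = 2*6*4.8058 = 57.6696, grad_y = 2*3*2.2261 = 13.3566
  x_1 = 4.8058 - 0.1*57.6696 = -0.9612
  y_1 = 2.2261 - 0.1*13.3566 = 0.8904
Step 2: grad_x = 2*6*-0.9612 = -11.5339, grad_y = 2*3*0.8904 = 5.3426
  x_2 = -0.9612 - 0.1*-11.5339 = 0.1922
  y_2 = 0.8904 - 0.1*5.3426 = 0.3562
Step 3: grad_x = 2*6*0.1922 = 2.3068, grad_y = 2*3*0.3562 = 2.1371
  x_3 = 0.1922 - 0.1*2.3068 = -0.0384
  y_3 = 0.3562 - 0.1*2.1371 = 0.1425
f(-0.0384, 0.1425) = 6*(-0.0384)^2 + 3*0.1425^2 = 0.0698


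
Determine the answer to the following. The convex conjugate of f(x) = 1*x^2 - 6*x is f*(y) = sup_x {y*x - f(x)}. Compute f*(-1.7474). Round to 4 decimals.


f*(y) = sup_x {y*x - a*x^2 - b*x} = sup_x {(y-b)*x - a*x^2}
FOC: (y - b) - 2a*x = 0 => x* = (y - b)/(2a)
x* = (-1.7474 + 6)/(2*1) = 2.1263
f*(-1.7474) = (y-b)^2/(4a) = (-1.7474 + 6)^2/(4*1)
= 18.0846/4 = 4.5212


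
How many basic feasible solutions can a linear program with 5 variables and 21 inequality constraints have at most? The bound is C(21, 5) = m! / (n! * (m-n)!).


Each vertex corresponds to some choice of n active constraints out of m, so the number of vertices is at most C(m, n) = m! / (n!(m-n)!).
m = 21, n = 5
Numerator: 21 * 20 * 19 * 18 * 17
Denominator: 5! = 120
C(21, 5) = 20349


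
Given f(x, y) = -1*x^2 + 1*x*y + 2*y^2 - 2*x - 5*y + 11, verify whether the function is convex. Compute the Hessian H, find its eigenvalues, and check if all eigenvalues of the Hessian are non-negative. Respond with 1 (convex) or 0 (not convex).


The Hessian of f(x,y) = -1*x^2 + 1*x*y + 2*y^2 - 2*x - 5*y + 11 is:
H = [[-2, 1], [1, 4]]
Trace = -2 + 4 = 2
Determinant = -2*4 - (1)^2 = -9
Discriminant = (2)^2 - 4*-9 = 40.0
Eigenvalues: lambda_1 = -2.1623, lambda_2 = 4.1623
The function is not convex.

0


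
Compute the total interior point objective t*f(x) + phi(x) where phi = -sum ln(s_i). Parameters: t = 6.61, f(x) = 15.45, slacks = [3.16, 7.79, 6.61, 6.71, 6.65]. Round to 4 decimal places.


Step 1: Compute log-barrier.
ln values: [1.1506, 2.0528, 1.8886, 1.9036, 1.8946]
phi = -(1.1506 + 2.0528 + 1.8886 + 1.9036 + 1.8946) = -8.8902
Step 2: Compute augmented objective.
t*f(x) = 6.61*15.45 = 102.1245
Total = 102.1245 - 8.8902 = 93.2343


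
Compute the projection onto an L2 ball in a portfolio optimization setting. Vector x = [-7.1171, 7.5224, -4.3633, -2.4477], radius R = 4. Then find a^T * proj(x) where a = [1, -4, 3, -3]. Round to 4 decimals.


Step 1: Compute ||x|| (intermediates to 6 decimals).
||x|| = sqrt((-7.1171)^2 + 7.5224^2 + (-4.3633)^2 + (-2.4477)^2) = 11.500836
Step 2: Project.
Since ||x|| > R, scale = R/||x|| = 4/11.500836 = 0.347801, proj(x) = scale * x
proj(x) = [-2.475334, 2.616298, -1.51756, -0.851313]
Step 3: Dot product.
a^T * proj(x) = 1*(-2.475334) - 4*2.616298 + 3*(-1.51756) - 3*(-0.851313) = -14.9393


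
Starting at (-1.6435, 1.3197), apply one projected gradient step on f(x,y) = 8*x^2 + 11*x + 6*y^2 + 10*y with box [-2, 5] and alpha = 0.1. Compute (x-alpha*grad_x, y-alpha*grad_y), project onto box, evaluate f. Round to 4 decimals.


Step 1: Compute gradient at (-1.6435, 1.3197).
grad_x = 2*8*-1.6435 + 11 = -15.296
grad_y = 2*6*1.3197 + 10 = 25.8364
Step 2: Gradient step.
x_raw = -1.6435 - 0.1*-15.296 = -0.1139
y_raw = 1.3197 - 0.1*25.8364 = -1.2639
Step 3: Project onto [-2, 5].
x_proj = clip(-0.1139) = -0.1139
y_proj = clip(-1.2639) = -1.2639
Step 4: Evaluate f.
f(-0.1139, -1.2639) = -4.2032


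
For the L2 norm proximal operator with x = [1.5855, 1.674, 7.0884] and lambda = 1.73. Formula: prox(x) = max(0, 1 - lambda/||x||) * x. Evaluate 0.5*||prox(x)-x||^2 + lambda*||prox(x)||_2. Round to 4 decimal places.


Step 1: Compute ||x||.
||x|| = 7.454
Step 2: Compute scaling factor.
scale = max(0, 1 - 1.73/7.454) = 0.7679
Step 3: prox(x) = [1.2175, 1.2855, 5.4432]
||prox(x)|| = 5.724
Step 4: Proximal objective.
0.5*||prox-x||^2 = 1.4965
lambda*||prox|| = 9.9025
Total = 11.3989


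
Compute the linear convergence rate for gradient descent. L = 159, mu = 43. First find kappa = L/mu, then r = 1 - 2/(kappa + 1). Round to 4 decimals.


Step 1: Compute the condition number.
kappa = L/mu = 159/43 = 3.6977
Step 2: Compute the convergence rate.
r = 1 - 2/(kappa + 1) = 1 - 2*mu/(L + mu) = (L - mu)/(L + mu) = 116/202 = 0.5743


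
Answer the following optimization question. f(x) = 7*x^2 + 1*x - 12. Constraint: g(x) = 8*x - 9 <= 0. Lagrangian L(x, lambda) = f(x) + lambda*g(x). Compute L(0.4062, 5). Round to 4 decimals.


Step 1: Evaluate f(x).
f(0.4062) = 7*0.4062^2 + 1*0.4062 - 12 = -10.4388
Step 2: Evaluate g(x).
g(0.4062) = 8*0.4062 - 9 = -5.7504
Step 3: Compute Lagrangian.
L = -10.4388 + 5*-5.7504 = -39.1908


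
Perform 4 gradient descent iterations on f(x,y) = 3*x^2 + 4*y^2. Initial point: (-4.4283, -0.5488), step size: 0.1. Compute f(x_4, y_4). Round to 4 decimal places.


Gradient descent on f(x,y) = 3*x^2 + 4*y^2.
Starting point: (-4.4283, -0.5488), alpha = 0.1
Step 1: grad_x = 2*3*-4.4283 = -26.5698, grad_y = 2*4*-0.5488 = -4.3904
  x_1 = -4.4283 - 0.1*-26.5698 = -1.7713
  y_1 = -0.5488 - 0.1*-4.3904 = -0.1098
Step 2: grad_x = 2*3*-1.7713 = -10.6279, grad_y = 2*4*-0.1098 = -0.8781
  x_2 = -1.7713 - 0.1*-10.6279 = -0.7085
  y_2 = -0.1098 - 0.1*-0.8781 = -0.022
Step 3: grad_x = 2*3*-0.7085 = -4.2512, grad_y = 2*4*-0.022 = -0.1756
  x_3 = -0.7085 - 0.1*-4.2512 = -0.2834
  y_3 = -0.022 - 0.1*-0.1756 = -0.0044
Step 4: grad_x = 2*3*-0.2834 = -1.7005, grad_y = 2*4*-0.0044 = -0.0351
  x_4 = -0.2834 - 0.1*-1.7005 = -0.1134
  y_4 = -0.0044 - 0.1*-0.0351 = -0.0009
f(-0.1134, -0.0009) = 3*(-0.1134)^2 + 4*(-0.0009)^2 = 0.0386


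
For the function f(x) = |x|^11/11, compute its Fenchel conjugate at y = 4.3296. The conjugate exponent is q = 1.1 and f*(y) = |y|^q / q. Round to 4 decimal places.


The conjugate exponent q satisfies 1/p + 1/q = 1.
p = 11, so q = 11/(11 - 1) = 1.1
|y|^q = 4.3296^1.1 = 5.0129
f*(4.3296) = 5.0129 / 1.1 = 4.5572


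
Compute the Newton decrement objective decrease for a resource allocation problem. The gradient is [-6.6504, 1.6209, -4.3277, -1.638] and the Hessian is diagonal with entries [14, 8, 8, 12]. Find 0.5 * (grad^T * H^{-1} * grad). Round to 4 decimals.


Step 1: H is diagonal, so H^(-1) * g = [-0.475, 0.2026, -0.541, -0.1365].
Step 2: g^T H^(-1) g = sum_i g_i^2 / H_ii
  = (-6.6504)^2/14 + (1.6209)^2/8 + (-4.3277)^2/8 + (-1.638)^2/12
  = 3.1591 + 0.3284 + 2.3411 + 0.2236 = 6.0523
Step 3: Objective decrease = 0.5 * g^T H^(-1) g = 3.0261


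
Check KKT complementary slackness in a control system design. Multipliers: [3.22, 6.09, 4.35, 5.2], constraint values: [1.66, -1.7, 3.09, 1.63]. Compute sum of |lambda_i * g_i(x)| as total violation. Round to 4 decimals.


KKT complementary slackness check:
lambda_1 * g_1 = 3.22 * 1.66 = 5.3452
lambda_2 * g_2 = 6.09 * -1.7 = -10.353
lambda_3 * g_3 = 4.35 * 3.09 = 13.4415
lambda_4 * g_4 = 5.2 * 1.63 = 8.476
Total violation = 5.3452 + 10.353 + 13.4415 + 8.476 = 37.6157


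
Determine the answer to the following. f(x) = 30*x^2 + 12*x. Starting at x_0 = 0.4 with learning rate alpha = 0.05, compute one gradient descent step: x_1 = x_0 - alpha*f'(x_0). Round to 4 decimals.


We compute the gradient at x_0 and apply the update.
f'(x) = 60*x + 12
f'(0.4) = 60*0.4 + 12 = 36.0
x_1 = 0.4 - 0.05*36.0 = -1.4


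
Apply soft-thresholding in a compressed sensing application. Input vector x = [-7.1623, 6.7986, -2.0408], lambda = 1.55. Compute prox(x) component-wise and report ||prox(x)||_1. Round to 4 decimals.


Soft-thresholding with lambda = 1.55:
prox(-7.1623) = sign(-7.1623)*max(|-7.1623| - 1.55, 0) = -5.6123
prox(6.7986) = sign(6.7986)*max(|6.7986| - 1.55, 0) = 5.2486
prox(-2.0408) = sign(-2.0408)*max(|-2.0408| - 1.55, 0) = -0.4908
prox(x) = [-5.6123, 5.2486, -0.4908]
||prox(x)||_1 = 5.6123 + 5.2486 + 0.4908 = 11.3517


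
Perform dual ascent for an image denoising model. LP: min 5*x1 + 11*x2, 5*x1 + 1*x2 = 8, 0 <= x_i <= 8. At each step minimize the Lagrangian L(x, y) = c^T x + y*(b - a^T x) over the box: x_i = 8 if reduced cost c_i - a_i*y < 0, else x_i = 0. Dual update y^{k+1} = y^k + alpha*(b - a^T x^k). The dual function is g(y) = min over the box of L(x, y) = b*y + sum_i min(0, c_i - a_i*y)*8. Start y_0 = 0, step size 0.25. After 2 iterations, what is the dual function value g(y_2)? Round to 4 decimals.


Dual ascent for LP: min 5*x1 + 11*x2, 5*x1 + 1*x2 = 8, 0 <= x_i <= 8
Step 1: y^k = 0.0, reduced costs: (5.0, 11.0)
  x^k = (0.0, 0.0), subgradient = b - a^T x = 8.0
  y^{k+1} = 0.0 + 0.25*8.0 = 2.0
Step 2: y^k = 2.0, reduced costs: (-5.0, 9.0)
  x^k = (8.0, 0.0), subgradient = b - a^T x = -32.0
  y^{k+1} = 2.0 + 0.25*-32.0 = -6.0
Dual objective at y_2 = -6.0: reduced costs (35.0, 17.0), box minimizer x = (0.0, 0.0)
g(y_2) = b*y + (c1 - a1*y)*x1 + (c2 - a2*y)*x2 = 8*(-6.0) + 35.0*0.0 + 17.0*0.0 = -48.0 + 0.0 + 0.0 = -48.0


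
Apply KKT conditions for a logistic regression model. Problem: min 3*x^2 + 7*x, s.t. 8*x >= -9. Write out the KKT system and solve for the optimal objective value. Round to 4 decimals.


Step 1: Try lambda = 0 (constraint inactive).
x_unc = -7/(2*3) = -1.1667
Check: 8*-1.1667 = -9.3336 < -9 -- violated!
Step 2: Constraint must be active: 8*x = -9
x* = -9/8 = -1.125
lambda = (2*3*(-1.125) + 7)/8 = 0.0313
Step 3: Compute optimal value.
f(x*) = 3*(-1.125)^2 + 7*(-1.125) = -4.0781


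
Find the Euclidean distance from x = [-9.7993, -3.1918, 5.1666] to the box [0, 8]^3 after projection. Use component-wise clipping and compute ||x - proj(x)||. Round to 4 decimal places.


Project each component onto [0, 8].
clip(-9.7993) = 0.0, clip(-3.1918) = 0.0, clip(5.1666) = 5.1666
Projection = [0.0, 0.0, 5.1666]
Squared diffs: [96.0263, 10.1876, 0.0]
Distance = sqrt(106.2139) = 10.306


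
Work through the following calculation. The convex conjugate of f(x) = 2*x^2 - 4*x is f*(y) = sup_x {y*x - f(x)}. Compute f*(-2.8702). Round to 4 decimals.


f*(y) = sup_x {y*x - a*x^2 - b*x} = sup_x {(y-b)*x - a*x^2}
FOC: (y - b) - 2a*x = 0 => x* = (y - b)/(2a)
x* = (-2.8702 + 4)/(2*2) = 0.2825
f*(-2.8702) = (y-b)^2/(4a) = (-2.8702 + 4)^2/(4*2)
= 1.2764/8 = 0.1596
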